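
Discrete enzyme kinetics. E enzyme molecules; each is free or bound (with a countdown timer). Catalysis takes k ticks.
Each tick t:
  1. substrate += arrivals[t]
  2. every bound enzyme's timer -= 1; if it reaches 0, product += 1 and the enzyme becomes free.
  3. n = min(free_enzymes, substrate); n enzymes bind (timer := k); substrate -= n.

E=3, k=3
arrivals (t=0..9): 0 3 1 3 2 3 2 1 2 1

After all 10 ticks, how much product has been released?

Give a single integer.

Answer: 6

Derivation:
t=0: arr=0 -> substrate=0 bound=0 product=0
t=1: arr=3 -> substrate=0 bound=3 product=0
t=2: arr=1 -> substrate=1 bound=3 product=0
t=3: arr=3 -> substrate=4 bound=3 product=0
t=4: arr=2 -> substrate=3 bound=3 product=3
t=5: arr=3 -> substrate=6 bound=3 product=3
t=6: arr=2 -> substrate=8 bound=3 product=3
t=7: arr=1 -> substrate=6 bound=3 product=6
t=8: arr=2 -> substrate=8 bound=3 product=6
t=9: arr=1 -> substrate=9 bound=3 product=6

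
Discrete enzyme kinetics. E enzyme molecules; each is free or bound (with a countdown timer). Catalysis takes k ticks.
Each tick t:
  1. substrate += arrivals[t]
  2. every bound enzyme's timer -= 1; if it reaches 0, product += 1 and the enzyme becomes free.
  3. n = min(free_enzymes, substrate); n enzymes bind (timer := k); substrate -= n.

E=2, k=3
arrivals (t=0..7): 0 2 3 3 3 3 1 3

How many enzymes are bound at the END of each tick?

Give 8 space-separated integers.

Answer: 0 2 2 2 2 2 2 2

Derivation:
t=0: arr=0 -> substrate=0 bound=0 product=0
t=1: arr=2 -> substrate=0 bound=2 product=0
t=2: arr=3 -> substrate=3 bound=2 product=0
t=3: arr=3 -> substrate=6 bound=2 product=0
t=4: arr=3 -> substrate=7 bound=2 product=2
t=5: arr=3 -> substrate=10 bound=2 product=2
t=6: arr=1 -> substrate=11 bound=2 product=2
t=7: arr=3 -> substrate=12 bound=2 product=4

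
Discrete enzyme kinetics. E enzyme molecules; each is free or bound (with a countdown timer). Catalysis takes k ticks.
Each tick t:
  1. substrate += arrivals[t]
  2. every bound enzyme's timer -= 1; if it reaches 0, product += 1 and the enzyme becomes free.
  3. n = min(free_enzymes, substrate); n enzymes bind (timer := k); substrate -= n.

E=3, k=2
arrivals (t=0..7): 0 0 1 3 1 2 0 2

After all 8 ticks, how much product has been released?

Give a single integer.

t=0: arr=0 -> substrate=0 bound=0 product=0
t=1: arr=0 -> substrate=0 bound=0 product=0
t=2: arr=1 -> substrate=0 bound=1 product=0
t=3: arr=3 -> substrate=1 bound=3 product=0
t=4: arr=1 -> substrate=1 bound=3 product=1
t=5: arr=2 -> substrate=1 bound=3 product=3
t=6: arr=0 -> substrate=0 bound=3 product=4
t=7: arr=2 -> substrate=0 bound=3 product=6

Answer: 6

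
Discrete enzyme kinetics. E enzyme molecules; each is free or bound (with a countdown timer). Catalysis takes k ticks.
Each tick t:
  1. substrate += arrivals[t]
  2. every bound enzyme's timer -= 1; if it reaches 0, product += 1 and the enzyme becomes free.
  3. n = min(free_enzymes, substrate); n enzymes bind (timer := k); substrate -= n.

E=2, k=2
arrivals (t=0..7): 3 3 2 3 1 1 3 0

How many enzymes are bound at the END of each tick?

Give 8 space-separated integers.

t=0: arr=3 -> substrate=1 bound=2 product=0
t=1: arr=3 -> substrate=4 bound=2 product=0
t=2: arr=2 -> substrate=4 bound=2 product=2
t=3: arr=3 -> substrate=7 bound=2 product=2
t=4: arr=1 -> substrate=6 bound=2 product=4
t=5: arr=1 -> substrate=7 bound=2 product=4
t=6: arr=3 -> substrate=8 bound=2 product=6
t=7: arr=0 -> substrate=8 bound=2 product=6

Answer: 2 2 2 2 2 2 2 2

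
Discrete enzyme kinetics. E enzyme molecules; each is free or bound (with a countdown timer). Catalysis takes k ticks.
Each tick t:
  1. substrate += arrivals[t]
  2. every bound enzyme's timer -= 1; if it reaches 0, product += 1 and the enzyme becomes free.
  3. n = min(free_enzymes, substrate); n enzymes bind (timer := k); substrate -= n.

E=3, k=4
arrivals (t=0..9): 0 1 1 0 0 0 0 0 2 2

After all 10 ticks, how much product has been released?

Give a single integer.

t=0: arr=0 -> substrate=0 bound=0 product=0
t=1: arr=1 -> substrate=0 bound=1 product=0
t=2: arr=1 -> substrate=0 bound=2 product=0
t=3: arr=0 -> substrate=0 bound=2 product=0
t=4: arr=0 -> substrate=0 bound=2 product=0
t=5: arr=0 -> substrate=0 bound=1 product=1
t=6: arr=0 -> substrate=0 bound=0 product=2
t=7: arr=0 -> substrate=0 bound=0 product=2
t=8: arr=2 -> substrate=0 bound=2 product=2
t=9: arr=2 -> substrate=1 bound=3 product=2

Answer: 2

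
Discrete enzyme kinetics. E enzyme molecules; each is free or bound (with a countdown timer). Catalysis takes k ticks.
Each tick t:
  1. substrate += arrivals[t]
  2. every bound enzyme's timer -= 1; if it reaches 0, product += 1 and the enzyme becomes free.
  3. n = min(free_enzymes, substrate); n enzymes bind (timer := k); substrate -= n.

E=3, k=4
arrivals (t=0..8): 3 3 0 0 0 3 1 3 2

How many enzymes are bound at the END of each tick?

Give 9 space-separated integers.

t=0: arr=3 -> substrate=0 bound=3 product=0
t=1: arr=3 -> substrate=3 bound=3 product=0
t=2: arr=0 -> substrate=3 bound=3 product=0
t=3: arr=0 -> substrate=3 bound=3 product=0
t=4: arr=0 -> substrate=0 bound=3 product=3
t=5: arr=3 -> substrate=3 bound=3 product=3
t=6: arr=1 -> substrate=4 bound=3 product=3
t=7: arr=3 -> substrate=7 bound=3 product=3
t=8: arr=2 -> substrate=6 bound=3 product=6

Answer: 3 3 3 3 3 3 3 3 3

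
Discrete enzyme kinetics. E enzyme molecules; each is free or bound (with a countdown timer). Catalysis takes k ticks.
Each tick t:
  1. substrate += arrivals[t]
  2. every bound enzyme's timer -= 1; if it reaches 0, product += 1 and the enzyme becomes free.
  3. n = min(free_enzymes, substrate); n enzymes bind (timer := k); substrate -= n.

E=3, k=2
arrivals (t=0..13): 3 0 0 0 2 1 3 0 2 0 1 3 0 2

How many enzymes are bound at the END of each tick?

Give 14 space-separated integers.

t=0: arr=3 -> substrate=0 bound=3 product=0
t=1: arr=0 -> substrate=0 bound=3 product=0
t=2: arr=0 -> substrate=0 bound=0 product=3
t=3: arr=0 -> substrate=0 bound=0 product=3
t=4: arr=2 -> substrate=0 bound=2 product=3
t=5: arr=1 -> substrate=0 bound=3 product=3
t=6: arr=3 -> substrate=1 bound=3 product=5
t=7: arr=0 -> substrate=0 bound=3 product=6
t=8: arr=2 -> substrate=0 bound=3 product=8
t=9: arr=0 -> substrate=0 bound=2 product=9
t=10: arr=1 -> substrate=0 bound=1 product=11
t=11: arr=3 -> substrate=1 bound=3 product=11
t=12: arr=0 -> substrate=0 bound=3 product=12
t=13: arr=2 -> substrate=0 bound=3 product=14

Answer: 3 3 0 0 2 3 3 3 3 2 1 3 3 3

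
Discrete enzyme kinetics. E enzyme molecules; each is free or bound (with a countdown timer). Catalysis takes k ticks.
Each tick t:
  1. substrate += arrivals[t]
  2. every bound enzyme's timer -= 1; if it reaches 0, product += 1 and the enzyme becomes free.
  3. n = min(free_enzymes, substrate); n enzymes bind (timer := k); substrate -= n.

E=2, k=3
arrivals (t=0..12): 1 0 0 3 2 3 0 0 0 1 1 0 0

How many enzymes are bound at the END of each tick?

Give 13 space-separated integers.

t=0: arr=1 -> substrate=0 bound=1 product=0
t=1: arr=0 -> substrate=0 bound=1 product=0
t=2: arr=0 -> substrate=0 bound=1 product=0
t=3: arr=3 -> substrate=1 bound=2 product=1
t=4: arr=2 -> substrate=3 bound=2 product=1
t=5: arr=3 -> substrate=6 bound=2 product=1
t=6: arr=0 -> substrate=4 bound=2 product=3
t=7: arr=0 -> substrate=4 bound=2 product=3
t=8: arr=0 -> substrate=4 bound=2 product=3
t=9: arr=1 -> substrate=3 bound=2 product=5
t=10: arr=1 -> substrate=4 bound=2 product=5
t=11: arr=0 -> substrate=4 bound=2 product=5
t=12: arr=0 -> substrate=2 bound=2 product=7

Answer: 1 1 1 2 2 2 2 2 2 2 2 2 2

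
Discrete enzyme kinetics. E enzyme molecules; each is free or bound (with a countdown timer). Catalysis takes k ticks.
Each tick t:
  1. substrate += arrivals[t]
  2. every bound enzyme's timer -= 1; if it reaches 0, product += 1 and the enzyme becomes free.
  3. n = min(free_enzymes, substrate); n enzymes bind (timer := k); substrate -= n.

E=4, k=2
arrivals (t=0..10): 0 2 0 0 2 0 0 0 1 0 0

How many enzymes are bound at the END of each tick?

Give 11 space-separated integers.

Answer: 0 2 2 0 2 2 0 0 1 1 0

Derivation:
t=0: arr=0 -> substrate=0 bound=0 product=0
t=1: arr=2 -> substrate=0 bound=2 product=0
t=2: arr=0 -> substrate=0 bound=2 product=0
t=3: arr=0 -> substrate=0 bound=0 product=2
t=4: arr=2 -> substrate=0 bound=2 product=2
t=5: arr=0 -> substrate=0 bound=2 product=2
t=6: arr=0 -> substrate=0 bound=0 product=4
t=7: arr=0 -> substrate=0 bound=0 product=4
t=8: arr=1 -> substrate=0 bound=1 product=4
t=9: arr=0 -> substrate=0 bound=1 product=4
t=10: arr=0 -> substrate=0 bound=0 product=5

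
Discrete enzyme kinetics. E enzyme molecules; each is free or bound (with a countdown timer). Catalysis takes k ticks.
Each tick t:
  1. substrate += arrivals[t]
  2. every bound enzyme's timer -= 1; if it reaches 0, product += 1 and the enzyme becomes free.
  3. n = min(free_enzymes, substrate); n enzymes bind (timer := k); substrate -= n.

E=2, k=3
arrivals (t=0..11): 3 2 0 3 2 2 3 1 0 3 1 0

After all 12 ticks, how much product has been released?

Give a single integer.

Answer: 6

Derivation:
t=0: arr=3 -> substrate=1 bound=2 product=0
t=1: arr=2 -> substrate=3 bound=2 product=0
t=2: arr=0 -> substrate=3 bound=2 product=0
t=3: arr=3 -> substrate=4 bound=2 product=2
t=4: arr=2 -> substrate=6 bound=2 product=2
t=5: arr=2 -> substrate=8 bound=2 product=2
t=6: arr=3 -> substrate=9 bound=2 product=4
t=7: arr=1 -> substrate=10 bound=2 product=4
t=8: arr=0 -> substrate=10 bound=2 product=4
t=9: arr=3 -> substrate=11 bound=2 product=6
t=10: arr=1 -> substrate=12 bound=2 product=6
t=11: arr=0 -> substrate=12 bound=2 product=6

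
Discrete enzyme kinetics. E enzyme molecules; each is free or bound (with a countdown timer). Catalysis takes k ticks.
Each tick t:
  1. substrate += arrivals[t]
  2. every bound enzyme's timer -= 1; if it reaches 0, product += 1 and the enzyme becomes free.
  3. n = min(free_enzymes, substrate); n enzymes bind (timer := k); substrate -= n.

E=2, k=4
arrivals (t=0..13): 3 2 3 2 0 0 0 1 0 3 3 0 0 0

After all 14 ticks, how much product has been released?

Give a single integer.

Answer: 6

Derivation:
t=0: arr=3 -> substrate=1 bound=2 product=0
t=1: arr=2 -> substrate=3 bound=2 product=0
t=2: arr=3 -> substrate=6 bound=2 product=0
t=3: arr=2 -> substrate=8 bound=2 product=0
t=4: arr=0 -> substrate=6 bound=2 product=2
t=5: arr=0 -> substrate=6 bound=2 product=2
t=6: arr=0 -> substrate=6 bound=2 product=2
t=7: arr=1 -> substrate=7 bound=2 product=2
t=8: arr=0 -> substrate=5 bound=2 product=4
t=9: arr=3 -> substrate=8 bound=2 product=4
t=10: arr=3 -> substrate=11 bound=2 product=4
t=11: arr=0 -> substrate=11 bound=2 product=4
t=12: arr=0 -> substrate=9 bound=2 product=6
t=13: arr=0 -> substrate=9 bound=2 product=6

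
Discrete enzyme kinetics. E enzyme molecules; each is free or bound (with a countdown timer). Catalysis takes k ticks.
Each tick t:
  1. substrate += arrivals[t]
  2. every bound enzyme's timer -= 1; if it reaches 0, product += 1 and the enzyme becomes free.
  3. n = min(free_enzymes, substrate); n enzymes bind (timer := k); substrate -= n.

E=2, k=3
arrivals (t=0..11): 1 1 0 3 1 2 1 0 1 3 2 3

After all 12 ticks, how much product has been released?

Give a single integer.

Answer: 6

Derivation:
t=0: arr=1 -> substrate=0 bound=1 product=0
t=1: arr=1 -> substrate=0 bound=2 product=0
t=2: arr=0 -> substrate=0 bound=2 product=0
t=3: arr=3 -> substrate=2 bound=2 product=1
t=4: arr=1 -> substrate=2 bound=2 product=2
t=5: arr=2 -> substrate=4 bound=2 product=2
t=6: arr=1 -> substrate=4 bound=2 product=3
t=7: arr=0 -> substrate=3 bound=2 product=4
t=8: arr=1 -> substrate=4 bound=2 product=4
t=9: arr=3 -> substrate=6 bound=2 product=5
t=10: arr=2 -> substrate=7 bound=2 product=6
t=11: arr=3 -> substrate=10 bound=2 product=6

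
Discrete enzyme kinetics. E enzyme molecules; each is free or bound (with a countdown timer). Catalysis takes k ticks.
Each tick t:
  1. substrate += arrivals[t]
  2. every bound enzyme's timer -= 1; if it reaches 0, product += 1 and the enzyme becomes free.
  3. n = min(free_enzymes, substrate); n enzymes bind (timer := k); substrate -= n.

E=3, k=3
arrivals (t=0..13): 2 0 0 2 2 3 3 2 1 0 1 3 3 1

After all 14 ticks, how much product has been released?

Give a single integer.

t=0: arr=2 -> substrate=0 bound=2 product=0
t=1: arr=0 -> substrate=0 bound=2 product=0
t=2: arr=0 -> substrate=0 bound=2 product=0
t=3: arr=2 -> substrate=0 bound=2 product=2
t=4: arr=2 -> substrate=1 bound=3 product=2
t=5: arr=3 -> substrate=4 bound=3 product=2
t=6: arr=3 -> substrate=5 bound=3 product=4
t=7: arr=2 -> substrate=6 bound=3 product=5
t=8: arr=1 -> substrate=7 bound=3 product=5
t=9: arr=0 -> substrate=5 bound=3 product=7
t=10: arr=1 -> substrate=5 bound=3 product=8
t=11: arr=3 -> substrate=8 bound=3 product=8
t=12: arr=3 -> substrate=9 bound=3 product=10
t=13: arr=1 -> substrate=9 bound=3 product=11

Answer: 11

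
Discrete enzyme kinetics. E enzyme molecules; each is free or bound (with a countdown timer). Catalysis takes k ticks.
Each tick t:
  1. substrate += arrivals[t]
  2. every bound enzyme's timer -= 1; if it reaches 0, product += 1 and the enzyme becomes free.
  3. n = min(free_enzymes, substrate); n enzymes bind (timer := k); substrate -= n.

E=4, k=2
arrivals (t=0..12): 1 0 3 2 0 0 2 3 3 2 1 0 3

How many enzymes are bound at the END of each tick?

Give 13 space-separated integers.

Answer: 1 1 3 4 2 1 2 4 4 4 4 3 4

Derivation:
t=0: arr=1 -> substrate=0 bound=1 product=0
t=1: arr=0 -> substrate=0 bound=1 product=0
t=2: arr=3 -> substrate=0 bound=3 product=1
t=3: arr=2 -> substrate=1 bound=4 product=1
t=4: arr=0 -> substrate=0 bound=2 product=4
t=5: arr=0 -> substrate=0 bound=1 product=5
t=6: arr=2 -> substrate=0 bound=2 product=6
t=7: arr=3 -> substrate=1 bound=4 product=6
t=8: arr=3 -> substrate=2 bound=4 product=8
t=9: arr=2 -> substrate=2 bound=4 product=10
t=10: arr=1 -> substrate=1 bound=4 product=12
t=11: arr=0 -> substrate=0 bound=3 product=14
t=12: arr=3 -> substrate=0 bound=4 product=16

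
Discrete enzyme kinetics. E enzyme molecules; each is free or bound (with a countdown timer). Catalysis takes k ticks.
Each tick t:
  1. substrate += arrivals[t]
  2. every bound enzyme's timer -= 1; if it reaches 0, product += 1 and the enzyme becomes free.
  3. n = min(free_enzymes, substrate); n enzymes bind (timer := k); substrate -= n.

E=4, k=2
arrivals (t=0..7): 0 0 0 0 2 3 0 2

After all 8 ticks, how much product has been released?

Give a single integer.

t=0: arr=0 -> substrate=0 bound=0 product=0
t=1: arr=0 -> substrate=0 bound=0 product=0
t=2: arr=0 -> substrate=0 bound=0 product=0
t=3: arr=0 -> substrate=0 bound=0 product=0
t=4: arr=2 -> substrate=0 bound=2 product=0
t=5: arr=3 -> substrate=1 bound=4 product=0
t=6: arr=0 -> substrate=0 bound=3 product=2
t=7: arr=2 -> substrate=0 bound=3 product=4

Answer: 4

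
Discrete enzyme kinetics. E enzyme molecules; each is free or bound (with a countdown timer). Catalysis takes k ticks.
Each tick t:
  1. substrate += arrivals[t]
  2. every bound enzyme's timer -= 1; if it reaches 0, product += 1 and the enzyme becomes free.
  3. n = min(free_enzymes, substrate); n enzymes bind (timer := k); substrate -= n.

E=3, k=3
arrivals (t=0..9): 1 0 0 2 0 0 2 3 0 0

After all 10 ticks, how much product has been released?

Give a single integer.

t=0: arr=1 -> substrate=0 bound=1 product=0
t=1: arr=0 -> substrate=0 bound=1 product=0
t=2: arr=0 -> substrate=0 bound=1 product=0
t=3: arr=2 -> substrate=0 bound=2 product=1
t=4: arr=0 -> substrate=0 bound=2 product=1
t=5: arr=0 -> substrate=0 bound=2 product=1
t=6: arr=2 -> substrate=0 bound=2 product=3
t=7: arr=3 -> substrate=2 bound=3 product=3
t=8: arr=0 -> substrate=2 bound=3 product=3
t=9: arr=0 -> substrate=0 bound=3 product=5

Answer: 5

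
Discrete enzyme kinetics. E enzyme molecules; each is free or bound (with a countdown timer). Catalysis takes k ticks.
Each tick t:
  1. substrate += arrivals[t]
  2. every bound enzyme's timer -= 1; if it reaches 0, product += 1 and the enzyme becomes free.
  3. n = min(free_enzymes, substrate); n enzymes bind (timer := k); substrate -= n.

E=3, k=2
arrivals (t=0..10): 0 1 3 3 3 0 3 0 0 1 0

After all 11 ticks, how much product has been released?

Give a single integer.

t=0: arr=0 -> substrate=0 bound=0 product=0
t=1: arr=1 -> substrate=0 bound=1 product=0
t=2: arr=3 -> substrate=1 bound=3 product=0
t=3: arr=3 -> substrate=3 bound=3 product=1
t=4: arr=3 -> substrate=4 bound=3 product=3
t=5: arr=0 -> substrate=3 bound=3 product=4
t=6: arr=3 -> substrate=4 bound=3 product=6
t=7: arr=0 -> substrate=3 bound=3 product=7
t=8: arr=0 -> substrate=1 bound=3 product=9
t=9: arr=1 -> substrate=1 bound=3 product=10
t=10: arr=0 -> substrate=0 bound=2 product=12

Answer: 12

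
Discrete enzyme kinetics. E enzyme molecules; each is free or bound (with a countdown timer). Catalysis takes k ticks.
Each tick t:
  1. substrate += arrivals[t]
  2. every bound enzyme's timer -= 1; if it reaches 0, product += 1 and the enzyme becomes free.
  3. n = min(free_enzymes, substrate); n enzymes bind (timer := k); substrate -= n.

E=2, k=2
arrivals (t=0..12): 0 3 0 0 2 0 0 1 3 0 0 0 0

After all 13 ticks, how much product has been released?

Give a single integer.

Answer: 9

Derivation:
t=0: arr=0 -> substrate=0 bound=0 product=0
t=1: arr=3 -> substrate=1 bound=2 product=0
t=2: arr=0 -> substrate=1 bound=2 product=0
t=3: arr=0 -> substrate=0 bound=1 product=2
t=4: arr=2 -> substrate=1 bound=2 product=2
t=5: arr=0 -> substrate=0 bound=2 product=3
t=6: arr=0 -> substrate=0 bound=1 product=4
t=7: arr=1 -> substrate=0 bound=1 product=5
t=8: arr=3 -> substrate=2 bound=2 product=5
t=9: arr=0 -> substrate=1 bound=2 product=6
t=10: arr=0 -> substrate=0 bound=2 product=7
t=11: arr=0 -> substrate=0 bound=1 product=8
t=12: arr=0 -> substrate=0 bound=0 product=9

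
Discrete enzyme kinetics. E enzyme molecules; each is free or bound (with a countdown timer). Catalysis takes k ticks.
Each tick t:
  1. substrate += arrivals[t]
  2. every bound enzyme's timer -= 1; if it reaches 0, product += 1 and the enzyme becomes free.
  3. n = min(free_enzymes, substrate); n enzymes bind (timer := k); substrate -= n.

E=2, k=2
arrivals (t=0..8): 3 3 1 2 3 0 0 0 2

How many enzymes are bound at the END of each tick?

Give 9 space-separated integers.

t=0: arr=3 -> substrate=1 bound=2 product=0
t=1: arr=3 -> substrate=4 bound=2 product=0
t=2: arr=1 -> substrate=3 bound=2 product=2
t=3: arr=2 -> substrate=5 bound=2 product=2
t=4: arr=3 -> substrate=6 bound=2 product=4
t=5: arr=0 -> substrate=6 bound=2 product=4
t=6: arr=0 -> substrate=4 bound=2 product=6
t=7: arr=0 -> substrate=4 bound=2 product=6
t=8: arr=2 -> substrate=4 bound=2 product=8

Answer: 2 2 2 2 2 2 2 2 2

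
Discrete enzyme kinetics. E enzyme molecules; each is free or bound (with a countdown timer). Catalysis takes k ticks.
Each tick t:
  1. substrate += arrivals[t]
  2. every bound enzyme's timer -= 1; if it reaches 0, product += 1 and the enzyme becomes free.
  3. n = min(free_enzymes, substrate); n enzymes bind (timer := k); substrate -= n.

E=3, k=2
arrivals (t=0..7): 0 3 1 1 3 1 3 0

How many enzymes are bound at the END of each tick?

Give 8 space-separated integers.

Answer: 0 3 3 2 3 3 3 3

Derivation:
t=0: arr=0 -> substrate=0 bound=0 product=0
t=1: arr=3 -> substrate=0 bound=3 product=0
t=2: arr=1 -> substrate=1 bound=3 product=0
t=3: arr=1 -> substrate=0 bound=2 product=3
t=4: arr=3 -> substrate=2 bound=3 product=3
t=5: arr=1 -> substrate=1 bound=3 product=5
t=6: arr=3 -> substrate=3 bound=3 product=6
t=7: arr=0 -> substrate=1 bound=3 product=8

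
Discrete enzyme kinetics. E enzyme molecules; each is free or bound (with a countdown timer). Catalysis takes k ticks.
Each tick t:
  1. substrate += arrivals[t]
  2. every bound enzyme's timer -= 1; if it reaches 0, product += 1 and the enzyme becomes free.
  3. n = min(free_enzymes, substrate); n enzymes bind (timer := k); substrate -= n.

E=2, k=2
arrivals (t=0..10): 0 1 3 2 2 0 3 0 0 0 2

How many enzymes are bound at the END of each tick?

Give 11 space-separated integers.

Answer: 0 1 2 2 2 2 2 2 2 2 2

Derivation:
t=0: arr=0 -> substrate=0 bound=0 product=0
t=1: arr=1 -> substrate=0 bound=1 product=0
t=2: arr=3 -> substrate=2 bound=2 product=0
t=3: arr=2 -> substrate=3 bound=2 product=1
t=4: arr=2 -> substrate=4 bound=2 product=2
t=5: arr=0 -> substrate=3 bound=2 product=3
t=6: arr=3 -> substrate=5 bound=2 product=4
t=7: arr=0 -> substrate=4 bound=2 product=5
t=8: arr=0 -> substrate=3 bound=2 product=6
t=9: arr=0 -> substrate=2 bound=2 product=7
t=10: arr=2 -> substrate=3 bound=2 product=8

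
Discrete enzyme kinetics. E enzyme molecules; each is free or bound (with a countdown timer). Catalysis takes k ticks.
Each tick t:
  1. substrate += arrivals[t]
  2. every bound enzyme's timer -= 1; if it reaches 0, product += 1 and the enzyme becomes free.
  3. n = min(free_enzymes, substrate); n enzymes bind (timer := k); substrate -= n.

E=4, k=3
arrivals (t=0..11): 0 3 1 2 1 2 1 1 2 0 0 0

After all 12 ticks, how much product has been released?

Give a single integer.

Answer: 12

Derivation:
t=0: arr=0 -> substrate=0 bound=0 product=0
t=1: arr=3 -> substrate=0 bound=3 product=0
t=2: arr=1 -> substrate=0 bound=4 product=0
t=3: arr=2 -> substrate=2 bound=4 product=0
t=4: arr=1 -> substrate=0 bound=4 product=3
t=5: arr=2 -> substrate=1 bound=4 product=4
t=6: arr=1 -> substrate=2 bound=4 product=4
t=7: arr=1 -> substrate=0 bound=4 product=7
t=8: arr=2 -> substrate=1 bound=4 product=8
t=9: arr=0 -> substrate=1 bound=4 product=8
t=10: arr=0 -> substrate=0 bound=2 product=11
t=11: arr=0 -> substrate=0 bound=1 product=12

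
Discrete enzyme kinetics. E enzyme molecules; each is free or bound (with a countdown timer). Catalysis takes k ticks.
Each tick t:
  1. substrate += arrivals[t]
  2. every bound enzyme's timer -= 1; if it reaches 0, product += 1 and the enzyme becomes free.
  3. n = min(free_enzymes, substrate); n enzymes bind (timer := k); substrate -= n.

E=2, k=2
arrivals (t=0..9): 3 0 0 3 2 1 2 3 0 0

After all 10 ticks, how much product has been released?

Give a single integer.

t=0: arr=3 -> substrate=1 bound=2 product=0
t=1: arr=0 -> substrate=1 bound=2 product=0
t=2: arr=0 -> substrate=0 bound=1 product=2
t=3: arr=3 -> substrate=2 bound=2 product=2
t=4: arr=2 -> substrate=3 bound=2 product=3
t=5: arr=1 -> substrate=3 bound=2 product=4
t=6: arr=2 -> substrate=4 bound=2 product=5
t=7: arr=3 -> substrate=6 bound=2 product=6
t=8: arr=0 -> substrate=5 bound=2 product=7
t=9: arr=0 -> substrate=4 bound=2 product=8

Answer: 8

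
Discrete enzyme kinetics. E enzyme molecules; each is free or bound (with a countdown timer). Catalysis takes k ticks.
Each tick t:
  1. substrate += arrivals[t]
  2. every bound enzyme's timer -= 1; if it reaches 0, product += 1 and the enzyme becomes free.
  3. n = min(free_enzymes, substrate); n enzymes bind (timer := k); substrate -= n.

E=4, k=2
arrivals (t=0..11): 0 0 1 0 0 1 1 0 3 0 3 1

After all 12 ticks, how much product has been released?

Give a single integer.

t=0: arr=0 -> substrate=0 bound=0 product=0
t=1: arr=0 -> substrate=0 bound=0 product=0
t=2: arr=1 -> substrate=0 bound=1 product=0
t=3: arr=0 -> substrate=0 bound=1 product=0
t=4: arr=0 -> substrate=0 bound=0 product=1
t=5: arr=1 -> substrate=0 bound=1 product=1
t=6: arr=1 -> substrate=0 bound=2 product=1
t=7: arr=0 -> substrate=0 bound=1 product=2
t=8: arr=3 -> substrate=0 bound=3 product=3
t=9: arr=0 -> substrate=0 bound=3 product=3
t=10: arr=3 -> substrate=0 bound=3 product=6
t=11: arr=1 -> substrate=0 bound=4 product=6

Answer: 6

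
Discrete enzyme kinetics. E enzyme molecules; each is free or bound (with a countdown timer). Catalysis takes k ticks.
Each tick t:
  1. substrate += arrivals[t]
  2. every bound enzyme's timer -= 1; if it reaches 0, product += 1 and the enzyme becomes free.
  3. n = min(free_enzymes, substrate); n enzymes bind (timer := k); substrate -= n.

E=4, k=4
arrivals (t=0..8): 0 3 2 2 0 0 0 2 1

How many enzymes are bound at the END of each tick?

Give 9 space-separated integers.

t=0: arr=0 -> substrate=0 bound=0 product=0
t=1: arr=3 -> substrate=0 bound=3 product=0
t=2: arr=2 -> substrate=1 bound=4 product=0
t=3: arr=2 -> substrate=3 bound=4 product=0
t=4: arr=0 -> substrate=3 bound=4 product=0
t=5: arr=0 -> substrate=0 bound=4 product=3
t=6: arr=0 -> substrate=0 bound=3 product=4
t=7: arr=2 -> substrate=1 bound=4 product=4
t=8: arr=1 -> substrate=2 bound=4 product=4

Answer: 0 3 4 4 4 4 3 4 4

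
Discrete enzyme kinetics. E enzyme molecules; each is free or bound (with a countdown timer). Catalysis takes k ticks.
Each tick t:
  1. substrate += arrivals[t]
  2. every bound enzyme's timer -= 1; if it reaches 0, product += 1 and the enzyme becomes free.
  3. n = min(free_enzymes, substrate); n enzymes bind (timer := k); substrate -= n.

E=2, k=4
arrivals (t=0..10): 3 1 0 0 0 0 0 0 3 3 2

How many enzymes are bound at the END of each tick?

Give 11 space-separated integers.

t=0: arr=3 -> substrate=1 bound=2 product=0
t=1: arr=1 -> substrate=2 bound=2 product=0
t=2: arr=0 -> substrate=2 bound=2 product=0
t=3: arr=0 -> substrate=2 bound=2 product=0
t=4: arr=0 -> substrate=0 bound=2 product=2
t=5: arr=0 -> substrate=0 bound=2 product=2
t=6: arr=0 -> substrate=0 bound=2 product=2
t=7: arr=0 -> substrate=0 bound=2 product=2
t=8: arr=3 -> substrate=1 bound=2 product=4
t=9: arr=3 -> substrate=4 bound=2 product=4
t=10: arr=2 -> substrate=6 bound=2 product=4

Answer: 2 2 2 2 2 2 2 2 2 2 2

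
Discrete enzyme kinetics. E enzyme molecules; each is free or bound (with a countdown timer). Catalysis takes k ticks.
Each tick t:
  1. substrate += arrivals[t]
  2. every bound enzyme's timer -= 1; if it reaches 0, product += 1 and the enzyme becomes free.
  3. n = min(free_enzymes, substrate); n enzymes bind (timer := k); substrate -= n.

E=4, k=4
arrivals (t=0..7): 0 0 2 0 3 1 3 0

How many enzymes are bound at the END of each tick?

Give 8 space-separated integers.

t=0: arr=0 -> substrate=0 bound=0 product=0
t=1: arr=0 -> substrate=0 bound=0 product=0
t=2: arr=2 -> substrate=0 bound=2 product=0
t=3: arr=0 -> substrate=0 bound=2 product=0
t=4: arr=3 -> substrate=1 bound=4 product=0
t=5: arr=1 -> substrate=2 bound=4 product=0
t=6: arr=3 -> substrate=3 bound=4 product=2
t=7: arr=0 -> substrate=3 bound=4 product=2

Answer: 0 0 2 2 4 4 4 4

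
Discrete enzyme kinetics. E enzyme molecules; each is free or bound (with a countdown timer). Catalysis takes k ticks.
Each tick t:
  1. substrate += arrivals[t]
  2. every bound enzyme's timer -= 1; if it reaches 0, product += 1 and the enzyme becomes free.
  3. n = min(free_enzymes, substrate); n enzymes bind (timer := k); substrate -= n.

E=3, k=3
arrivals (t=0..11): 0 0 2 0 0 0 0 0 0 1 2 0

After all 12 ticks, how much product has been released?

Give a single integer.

Answer: 2

Derivation:
t=0: arr=0 -> substrate=0 bound=0 product=0
t=1: arr=0 -> substrate=0 bound=0 product=0
t=2: arr=2 -> substrate=0 bound=2 product=0
t=3: arr=0 -> substrate=0 bound=2 product=0
t=4: arr=0 -> substrate=0 bound=2 product=0
t=5: arr=0 -> substrate=0 bound=0 product=2
t=6: arr=0 -> substrate=0 bound=0 product=2
t=7: arr=0 -> substrate=0 bound=0 product=2
t=8: arr=0 -> substrate=0 bound=0 product=2
t=9: arr=1 -> substrate=0 bound=1 product=2
t=10: arr=2 -> substrate=0 bound=3 product=2
t=11: arr=0 -> substrate=0 bound=3 product=2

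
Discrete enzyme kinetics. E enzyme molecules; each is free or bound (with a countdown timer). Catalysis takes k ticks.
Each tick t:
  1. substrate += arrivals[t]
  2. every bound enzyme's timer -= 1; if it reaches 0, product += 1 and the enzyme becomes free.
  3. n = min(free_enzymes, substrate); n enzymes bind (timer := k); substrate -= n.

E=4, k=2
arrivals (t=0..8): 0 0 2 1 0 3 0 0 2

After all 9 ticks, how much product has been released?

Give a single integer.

Answer: 6

Derivation:
t=0: arr=0 -> substrate=0 bound=0 product=0
t=1: arr=0 -> substrate=0 bound=0 product=0
t=2: arr=2 -> substrate=0 bound=2 product=0
t=3: arr=1 -> substrate=0 bound=3 product=0
t=4: arr=0 -> substrate=0 bound=1 product=2
t=5: arr=3 -> substrate=0 bound=3 product=3
t=6: arr=0 -> substrate=0 bound=3 product=3
t=7: arr=0 -> substrate=0 bound=0 product=6
t=8: arr=2 -> substrate=0 bound=2 product=6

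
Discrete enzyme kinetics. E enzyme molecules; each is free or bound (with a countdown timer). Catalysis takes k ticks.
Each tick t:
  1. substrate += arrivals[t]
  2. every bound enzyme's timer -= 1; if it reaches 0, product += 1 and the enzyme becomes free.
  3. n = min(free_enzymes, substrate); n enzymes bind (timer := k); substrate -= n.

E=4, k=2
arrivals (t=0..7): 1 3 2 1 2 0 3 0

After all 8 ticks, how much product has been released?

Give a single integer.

Answer: 9

Derivation:
t=0: arr=1 -> substrate=0 bound=1 product=0
t=1: arr=3 -> substrate=0 bound=4 product=0
t=2: arr=2 -> substrate=1 bound=4 product=1
t=3: arr=1 -> substrate=0 bound=3 product=4
t=4: arr=2 -> substrate=0 bound=4 product=5
t=5: arr=0 -> substrate=0 bound=2 product=7
t=6: arr=3 -> substrate=0 bound=3 product=9
t=7: arr=0 -> substrate=0 bound=3 product=9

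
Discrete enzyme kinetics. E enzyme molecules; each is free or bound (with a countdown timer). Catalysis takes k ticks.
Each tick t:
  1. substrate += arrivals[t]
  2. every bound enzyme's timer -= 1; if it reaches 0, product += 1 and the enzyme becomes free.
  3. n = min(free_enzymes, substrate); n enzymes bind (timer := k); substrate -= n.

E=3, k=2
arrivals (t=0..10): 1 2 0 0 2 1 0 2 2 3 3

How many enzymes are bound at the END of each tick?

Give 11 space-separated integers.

t=0: arr=1 -> substrate=0 bound=1 product=0
t=1: arr=2 -> substrate=0 bound=3 product=0
t=2: arr=0 -> substrate=0 bound=2 product=1
t=3: arr=0 -> substrate=0 bound=0 product=3
t=4: arr=2 -> substrate=0 bound=2 product=3
t=5: arr=1 -> substrate=0 bound=3 product=3
t=6: arr=0 -> substrate=0 bound=1 product=5
t=7: arr=2 -> substrate=0 bound=2 product=6
t=8: arr=2 -> substrate=1 bound=3 product=6
t=9: arr=3 -> substrate=2 bound=3 product=8
t=10: arr=3 -> substrate=4 bound=3 product=9

Answer: 1 3 2 0 2 3 1 2 3 3 3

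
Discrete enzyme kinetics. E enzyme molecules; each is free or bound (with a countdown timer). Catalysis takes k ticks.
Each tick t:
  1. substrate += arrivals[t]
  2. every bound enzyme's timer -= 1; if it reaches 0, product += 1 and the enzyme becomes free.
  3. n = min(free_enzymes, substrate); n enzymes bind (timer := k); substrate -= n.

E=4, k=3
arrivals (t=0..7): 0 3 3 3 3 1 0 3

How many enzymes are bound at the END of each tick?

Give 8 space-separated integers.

t=0: arr=0 -> substrate=0 bound=0 product=0
t=1: arr=3 -> substrate=0 bound=3 product=0
t=2: arr=3 -> substrate=2 bound=4 product=0
t=3: arr=3 -> substrate=5 bound=4 product=0
t=4: arr=3 -> substrate=5 bound=4 product=3
t=5: arr=1 -> substrate=5 bound=4 product=4
t=6: arr=0 -> substrate=5 bound=4 product=4
t=7: arr=3 -> substrate=5 bound=4 product=7

Answer: 0 3 4 4 4 4 4 4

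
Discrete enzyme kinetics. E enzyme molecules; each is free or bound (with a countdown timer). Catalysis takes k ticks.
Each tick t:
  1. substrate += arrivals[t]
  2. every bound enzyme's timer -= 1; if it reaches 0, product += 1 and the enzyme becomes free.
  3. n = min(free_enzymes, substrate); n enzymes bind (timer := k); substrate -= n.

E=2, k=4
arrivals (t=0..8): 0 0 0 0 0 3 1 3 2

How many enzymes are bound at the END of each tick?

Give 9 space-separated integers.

t=0: arr=0 -> substrate=0 bound=0 product=0
t=1: arr=0 -> substrate=0 bound=0 product=0
t=2: arr=0 -> substrate=0 bound=0 product=0
t=3: arr=0 -> substrate=0 bound=0 product=0
t=4: arr=0 -> substrate=0 bound=0 product=0
t=5: arr=3 -> substrate=1 bound=2 product=0
t=6: arr=1 -> substrate=2 bound=2 product=0
t=7: arr=3 -> substrate=5 bound=2 product=0
t=8: arr=2 -> substrate=7 bound=2 product=0

Answer: 0 0 0 0 0 2 2 2 2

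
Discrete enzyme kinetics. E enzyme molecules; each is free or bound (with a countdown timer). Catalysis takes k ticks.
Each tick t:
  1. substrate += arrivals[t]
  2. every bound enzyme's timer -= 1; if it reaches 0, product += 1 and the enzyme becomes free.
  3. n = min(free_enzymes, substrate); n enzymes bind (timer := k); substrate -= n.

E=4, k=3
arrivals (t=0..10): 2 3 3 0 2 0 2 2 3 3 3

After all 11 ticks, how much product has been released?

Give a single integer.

Answer: 12

Derivation:
t=0: arr=2 -> substrate=0 bound=2 product=0
t=1: arr=3 -> substrate=1 bound=4 product=0
t=2: arr=3 -> substrate=4 bound=4 product=0
t=3: arr=0 -> substrate=2 bound=4 product=2
t=4: arr=2 -> substrate=2 bound=4 product=4
t=5: arr=0 -> substrate=2 bound=4 product=4
t=6: arr=2 -> substrate=2 bound=4 product=6
t=7: arr=2 -> substrate=2 bound=4 product=8
t=8: arr=3 -> substrate=5 bound=4 product=8
t=9: arr=3 -> substrate=6 bound=4 product=10
t=10: arr=3 -> substrate=7 bound=4 product=12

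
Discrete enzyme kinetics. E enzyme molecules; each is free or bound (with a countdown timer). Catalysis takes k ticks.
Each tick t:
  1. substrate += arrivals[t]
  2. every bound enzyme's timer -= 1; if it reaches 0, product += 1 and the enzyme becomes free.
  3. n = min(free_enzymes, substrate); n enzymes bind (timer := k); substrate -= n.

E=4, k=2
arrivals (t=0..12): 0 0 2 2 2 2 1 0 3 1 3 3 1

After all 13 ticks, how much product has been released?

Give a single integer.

t=0: arr=0 -> substrate=0 bound=0 product=0
t=1: arr=0 -> substrate=0 bound=0 product=0
t=2: arr=2 -> substrate=0 bound=2 product=0
t=3: arr=2 -> substrate=0 bound=4 product=0
t=4: arr=2 -> substrate=0 bound=4 product=2
t=5: arr=2 -> substrate=0 bound=4 product=4
t=6: arr=1 -> substrate=0 bound=3 product=6
t=7: arr=0 -> substrate=0 bound=1 product=8
t=8: arr=3 -> substrate=0 bound=3 product=9
t=9: arr=1 -> substrate=0 bound=4 product=9
t=10: arr=3 -> substrate=0 bound=4 product=12
t=11: arr=3 -> substrate=2 bound=4 product=13
t=12: arr=1 -> substrate=0 bound=4 product=16

Answer: 16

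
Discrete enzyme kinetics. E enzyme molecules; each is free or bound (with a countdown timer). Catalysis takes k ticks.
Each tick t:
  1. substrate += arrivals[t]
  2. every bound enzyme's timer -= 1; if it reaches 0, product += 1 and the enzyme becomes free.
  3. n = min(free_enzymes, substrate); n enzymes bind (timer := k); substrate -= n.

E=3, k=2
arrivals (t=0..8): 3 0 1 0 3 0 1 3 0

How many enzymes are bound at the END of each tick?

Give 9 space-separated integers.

t=0: arr=3 -> substrate=0 bound=3 product=0
t=1: arr=0 -> substrate=0 bound=3 product=0
t=2: arr=1 -> substrate=0 bound=1 product=3
t=3: arr=0 -> substrate=0 bound=1 product=3
t=4: arr=3 -> substrate=0 bound=3 product=4
t=5: arr=0 -> substrate=0 bound=3 product=4
t=6: arr=1 -> substrate=0 bound=1 product=7
t=7: arr=3 -> substrate=1 bound=3 product=7
t=8: arr=0 -> substrate=0 bound=3 product=8

Answer: 3 3 1 1 3 3 1 3 3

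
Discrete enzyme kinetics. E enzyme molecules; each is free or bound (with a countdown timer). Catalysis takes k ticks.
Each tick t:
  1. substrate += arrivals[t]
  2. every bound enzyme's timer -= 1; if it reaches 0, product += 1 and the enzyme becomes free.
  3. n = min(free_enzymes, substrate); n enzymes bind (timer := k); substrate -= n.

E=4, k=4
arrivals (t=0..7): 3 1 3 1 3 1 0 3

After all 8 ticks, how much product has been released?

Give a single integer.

Answer: 4

Derivation:
t=0: arr=3 -> substrate=0 bound=3 product=0
t=1: arr=1 -> substrate=0 bound=4 product=0
t=2: arr=3 -> substrate=3 bound=4 product=0
t=3: arr=1 -> substrate=4 bound=4 product=0
t=4: arr=3 -> substrate=4 bound=4 product=3
t=5: arr=1 -> substrate=4 bound=4 product=4
t=6: arr=0 -> substrate=4 bound=4 product=4
t=7: arr=3 -> substrate=7 bound=4 product=4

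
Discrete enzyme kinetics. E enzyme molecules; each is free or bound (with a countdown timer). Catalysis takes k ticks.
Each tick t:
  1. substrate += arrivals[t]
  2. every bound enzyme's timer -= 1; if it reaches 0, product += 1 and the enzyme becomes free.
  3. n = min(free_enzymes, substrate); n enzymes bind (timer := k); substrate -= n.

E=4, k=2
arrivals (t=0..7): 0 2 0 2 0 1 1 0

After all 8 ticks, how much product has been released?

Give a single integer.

Answer: 5

Derivation:
t=0: arr=0 -> substrate=0 bound=0 product=0
t=1: arr=2 -> substrate=0 bound=2 product=0
t=2: arr=0 -> substrate=0 bound=2 product=0
t=3: arr=2 -> substrate=0 bound=2 product=2
t=4: arr=0 -> substrate=0 bound=2 product=2
t=5: arr=1 -> substrate=0 bound=1 product=4
t=6: arr=1 -> substrate=0 bound=2 product=4
t=7: arr=0 -> substrate=0 bound=1 product=5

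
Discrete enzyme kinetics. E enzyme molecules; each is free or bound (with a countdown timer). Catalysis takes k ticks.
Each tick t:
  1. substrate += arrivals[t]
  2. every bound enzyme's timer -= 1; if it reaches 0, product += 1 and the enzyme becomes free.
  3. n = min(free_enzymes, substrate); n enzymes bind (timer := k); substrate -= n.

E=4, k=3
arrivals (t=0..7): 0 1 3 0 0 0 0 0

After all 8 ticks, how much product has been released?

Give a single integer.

Answer: 4

Derivation:
t=0: arr=0 -> substrate=0 bound=0 product=0
t=1: arr=1 -> substrate=0 bound=1 product=0
t=2: arr=3 -> substrate=0 bound=4 product=0
t=3: arr=0 -> substrate=0 bound=4 product=0
t=4: arr=0 -> substrate=0 bound=3 product=1
t=5: arr=0 -> substrate=0 bound=0 product=4
t=6: arr=0 -> substrate=0 bound=0 product=4
t=7: arr=0 -> substrate=0 bound=0 product=4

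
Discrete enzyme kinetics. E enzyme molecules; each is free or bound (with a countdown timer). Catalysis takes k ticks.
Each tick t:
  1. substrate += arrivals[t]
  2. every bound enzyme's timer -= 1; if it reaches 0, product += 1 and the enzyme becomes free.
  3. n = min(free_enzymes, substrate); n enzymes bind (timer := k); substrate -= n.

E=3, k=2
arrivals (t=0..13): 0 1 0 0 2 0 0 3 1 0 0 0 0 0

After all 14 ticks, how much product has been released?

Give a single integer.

Answer: 7

Derivation:
t=0: arr=0 -> substrate=0 bound=0 product=0
t=1: arr=1 -> substrate=0 bound=1 product=0
t=2: arr=0 -> substrate=0 bound=1 product=0
t=3: arr=0 -> substrate=0 bound=0 product=1
t=4: arr=2 -> substrate=0 bound=2 product=1
t=5: arr=0 -> substrate=0 bound=2 product=1
t=6: arr=0 -> substrate=0 bound=0 product=3
t=7: arr=3 -> substrate=0 bound=3 product=3
t=8: arr=1 -> substrate=1 bound=3 product=3
t=9: arr=0 -> substrate=0 bound=1 product=6
t=10: arr=0 -> substrate=0 bound=1 product=6
t=11: arr=0 -> substrate=0 bound=0 product=7
t=12: arr=0 -> substrate=0 bound=0 product=7
t=13: arr=0 -> substrate=0 bound=0 product=7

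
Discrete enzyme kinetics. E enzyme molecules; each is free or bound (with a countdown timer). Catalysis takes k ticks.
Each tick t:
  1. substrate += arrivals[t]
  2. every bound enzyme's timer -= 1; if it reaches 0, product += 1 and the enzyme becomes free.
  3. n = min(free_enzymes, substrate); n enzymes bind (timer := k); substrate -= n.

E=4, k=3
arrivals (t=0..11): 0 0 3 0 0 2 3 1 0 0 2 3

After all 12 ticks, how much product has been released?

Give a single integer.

t=0: arr=0 -> substrate=0 bound=0 product=0
t=1: arr=0 -> substrate=0 bound=0 product=0
t=2: arr=3 -> substrate=0 bound=3 product=0
t=3: arr=0 -> substrate=0 bound=3 product=0
t=4: arr=0 -> substrate=0 bound=3 product=0
t=5: arr=2 -> substrate=0 bound=2 product=3
t=6: arr=3 -> substrate=1 bound=4 product=3
t=7: arr=1 -> substrate=2 bound=4 product=3
t=8: arr=0 -> substrate=0 bound=4 product=5
t=9: arr=0 -> substrate=0 bound=2 product=7
t=10: arr=2 -> substrate=0 bound=4 product=7
t=11: arr=3 -> substrate=1 bound=4 product=9

Answer: 9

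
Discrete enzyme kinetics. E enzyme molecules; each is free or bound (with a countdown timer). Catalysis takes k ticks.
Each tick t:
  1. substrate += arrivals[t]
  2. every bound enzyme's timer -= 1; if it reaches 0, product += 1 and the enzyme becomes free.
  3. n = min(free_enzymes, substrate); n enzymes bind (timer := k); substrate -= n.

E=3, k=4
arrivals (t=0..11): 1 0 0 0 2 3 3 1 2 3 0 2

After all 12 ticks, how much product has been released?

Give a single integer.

t=0: arr=1 -> substrate=0 bound=1 product=0
t=1: arr=0 -> substrate=0 bound=1 product=0
t=2: arr=0 -> substrate=0 bound=1 product=0
t=3: arr=0 -> substrate=0 bound=1 product=0
t=4: arr=2 -> substrate=0 bound=2 product=1
t=5: arr=3 -> substrate=2 bound=3 product=1
t=6: arr=3 -> substrate=5 bound=3 product=1
t=7: arr=1 -> substrate=6 bound=3 product=1
t=8: arr=2 -> substrate=6 bound=3 product=3
t=9: arr=3 -> substrate=8 bound=3 product=4
t=10: arr=0 -> substrate=8 bound=3 product=4
t=11: arr=2 -> substrate=10 bound=3 product=4

Answer: 4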